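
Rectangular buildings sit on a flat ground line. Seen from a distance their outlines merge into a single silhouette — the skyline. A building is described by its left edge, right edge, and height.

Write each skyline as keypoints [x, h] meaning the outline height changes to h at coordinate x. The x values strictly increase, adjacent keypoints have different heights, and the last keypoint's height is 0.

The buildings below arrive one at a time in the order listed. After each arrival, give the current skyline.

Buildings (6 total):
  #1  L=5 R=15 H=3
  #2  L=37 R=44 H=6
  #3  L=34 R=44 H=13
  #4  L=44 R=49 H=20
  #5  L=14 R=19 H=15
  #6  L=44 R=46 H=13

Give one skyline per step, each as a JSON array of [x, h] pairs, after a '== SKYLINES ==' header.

== SKYLINES ==
[[5,3],[15,0]]
[[5,3],[15,0],[37,6],[44,0]]
[[5,3],[15,0],[34,13],[44,0]]
[[5,3],[15,0],[34,13],[44,20],[49,0]]
[[5,3],[14,15],[19,0],[34,13],[44,20],[49,0]]
[[5,3],[14,15],[19,0],[34,13],[44,20],[49,0]]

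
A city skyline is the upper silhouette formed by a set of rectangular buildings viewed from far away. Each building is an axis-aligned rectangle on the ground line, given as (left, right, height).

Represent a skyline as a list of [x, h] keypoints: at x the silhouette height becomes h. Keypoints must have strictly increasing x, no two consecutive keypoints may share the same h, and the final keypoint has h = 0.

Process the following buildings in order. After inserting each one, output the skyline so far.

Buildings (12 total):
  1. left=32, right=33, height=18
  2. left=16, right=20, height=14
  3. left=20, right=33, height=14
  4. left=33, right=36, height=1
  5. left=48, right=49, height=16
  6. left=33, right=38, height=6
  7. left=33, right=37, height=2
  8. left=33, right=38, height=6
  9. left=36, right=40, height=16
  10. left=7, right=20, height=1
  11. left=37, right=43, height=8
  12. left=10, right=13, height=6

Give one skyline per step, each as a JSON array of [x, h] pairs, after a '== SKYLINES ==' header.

== SKYLINES ==
[[32,18],[33,0]]
[[16,14],[20,0],[32,18],[33,0]]
[[16,14],[32,18],[33,0]]
[[16,14],[32,18],[33,1],[36,0]]
[[16,14],[32,18],[33,1],[36,0],[48,16],[49,0]]
[[16,14],[32,18],[33,6],[38,0],[48,16],[49,0]]
[[16,14],[32,18],[33,6],[38,0],[48,16],[49,0]]
[[16,14],[32,18],[33,6],[38,0],[48,16],[49,0]]
[[16,14],[32,18],[33,6],[36,16],[40,0],[48,16],[49,0]]
[[7,1],[16,14],[32,18],[33,6],[36,16],[40,0],[48,16],[49,0]]
[[7,1],[16,14],[32,18],[33,6],[36,16],[40,8],[43,0],[48,16],[49,0]]
[[7,1],[10,6],[13,1],[16,14],[32,18],[33,6],[36,16],[40,8],[43,0],[48,16],[49,0]]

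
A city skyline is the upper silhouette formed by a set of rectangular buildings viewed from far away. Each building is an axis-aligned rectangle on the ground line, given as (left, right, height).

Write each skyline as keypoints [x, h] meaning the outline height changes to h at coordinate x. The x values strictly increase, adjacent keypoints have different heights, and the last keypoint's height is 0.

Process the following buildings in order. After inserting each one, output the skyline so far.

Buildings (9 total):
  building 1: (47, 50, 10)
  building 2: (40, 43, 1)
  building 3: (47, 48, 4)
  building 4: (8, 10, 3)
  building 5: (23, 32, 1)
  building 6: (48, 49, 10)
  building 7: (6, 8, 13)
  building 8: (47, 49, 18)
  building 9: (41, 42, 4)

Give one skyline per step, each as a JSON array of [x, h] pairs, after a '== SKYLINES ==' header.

== SKYLINES ==
[[47,10],[50,0]]
[[40,1],[43,0],[47,10],[50,0]]
[[40,1],[43,0],[47,10],[50,0]]
[[8,3],[10,0],[40,1],[43,0],[47,10],[50,0]]
[[8,3],[10,0],[23,1],[32,0],[40,1],[43,0],[47,10],[50,0]]
[[8,3],[10,0],[23,1],[32,0],[40,1],[43,0],[47,10],[50,0]]
[[6,13],[8,3],[10,0],[23,1],[32,0],[40,1],[43,0],[47,10],[50,0]]
[[6,13],[8,3],[10,0],[23,1],[32,0],[40,1],[43,0],[47,18],[49,10],[50,0]]
[[6,13],[8,3],[10,0],[23,1],[32,0],[40,1],[41,4],[42,1],[43,0],[47,18],[49,10],[50,0]]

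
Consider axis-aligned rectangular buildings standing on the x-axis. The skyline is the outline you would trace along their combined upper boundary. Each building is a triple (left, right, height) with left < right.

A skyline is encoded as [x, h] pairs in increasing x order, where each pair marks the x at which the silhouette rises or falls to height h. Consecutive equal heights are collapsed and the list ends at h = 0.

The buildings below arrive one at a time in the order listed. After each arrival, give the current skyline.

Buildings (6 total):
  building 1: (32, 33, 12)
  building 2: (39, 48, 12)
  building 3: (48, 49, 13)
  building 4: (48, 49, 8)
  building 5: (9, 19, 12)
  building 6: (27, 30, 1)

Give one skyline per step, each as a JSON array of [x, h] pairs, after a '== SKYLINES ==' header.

== SKYLINES ==
[[32,12],[33,0]]
[[32,12],[33,0],[39,12],[48,0]]
[[32,12],[33,0],[39,12],[48,13],[49,0]]
[[32,12],[33,0],[39,12],[48,13],[49,0]]
[[9,12],[19,0],[32,12],[33,0],[39,12],[48,13],[49,0]]
[[9,12],[19,0],[27,1],[30,0],[32,12],[33,0],[39,12],[48,13],[49,0]]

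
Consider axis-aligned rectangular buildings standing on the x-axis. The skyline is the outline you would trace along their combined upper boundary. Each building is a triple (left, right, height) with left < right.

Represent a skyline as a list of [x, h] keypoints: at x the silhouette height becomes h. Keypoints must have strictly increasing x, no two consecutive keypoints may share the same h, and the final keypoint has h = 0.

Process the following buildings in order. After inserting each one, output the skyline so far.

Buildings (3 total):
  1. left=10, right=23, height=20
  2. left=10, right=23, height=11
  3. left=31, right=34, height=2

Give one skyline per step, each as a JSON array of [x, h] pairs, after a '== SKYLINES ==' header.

== SKYLINES ==
[[10,20],[23,0]]
[[10,20],[23,0]]
[[10,20],[23,0],[31,2],[34,0]]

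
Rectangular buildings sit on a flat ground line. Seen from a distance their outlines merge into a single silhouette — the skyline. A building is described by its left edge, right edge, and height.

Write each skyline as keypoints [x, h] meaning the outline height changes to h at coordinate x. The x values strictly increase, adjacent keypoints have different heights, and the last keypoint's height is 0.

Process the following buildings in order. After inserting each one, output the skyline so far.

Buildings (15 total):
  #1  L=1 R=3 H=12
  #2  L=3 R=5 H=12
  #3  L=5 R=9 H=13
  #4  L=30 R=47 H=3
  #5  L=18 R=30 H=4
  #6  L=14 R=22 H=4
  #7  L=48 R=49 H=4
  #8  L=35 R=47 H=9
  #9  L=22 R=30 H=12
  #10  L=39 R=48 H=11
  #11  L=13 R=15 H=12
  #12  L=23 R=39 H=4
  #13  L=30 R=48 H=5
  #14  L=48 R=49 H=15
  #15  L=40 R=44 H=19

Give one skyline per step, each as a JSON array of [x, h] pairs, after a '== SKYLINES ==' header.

== SKYLINES ==
[[1,12],[3,0]]
[[1,12],[5,0]]
[[1,12],[5,13],[9,0]]
[[1,12],[5,13],[9,0],[30,3],[47,0]]
[[1,12],[5,13],[9,0],[18,4],[30,3],[47,0]]
[[1,12],[5,13],[9,0],[14,4],[30,3],[47,0]]
[[1,12],[5,13],[9,0],[14,4],[30,3],[47,0],[48,4],[49,0]]
[[1,12],[5,13],[9,0],[14,4],[30,3],[35,9],[47,0],[48,4],[49,0]]
[[1,12],[5,13],[9,0],[14,4],[22,12],[30,3],[35,9],[47,0],[48,4],[49,0]]
[[1,12],[5,13],[9,0],[14,4],[22,12],[30,3],[35,9],[39,11],[48,4],[49,0]]
[[1,12],[5,13],[9,0],[13,12],[15,4],[22,12],[30,3],[35,9],[39,11],[48,4],[49,0]]
[[1,12],[5,13],[9,0],[13,12],[15,4],[22,12],[30,4],[35,9],[39,11],[48,4],[49,0]]
[[1,12],[5,13],[9,0],[13,12],[15,4],[22,12],[30,5],[35,9],[39,11],[48,4],[49,0]]
[[1,12],[5,13],[9,0],[13,12],[15,4],[22,12],[30,5],[35,9],[39,11],[48,15],[49,0]]
[[1,12],[5,13],[9,0],[13,12],[15,4],[22,12],[30,5],[35,9],[39,11],[40,19],[44,11],[48,15],[49,0]]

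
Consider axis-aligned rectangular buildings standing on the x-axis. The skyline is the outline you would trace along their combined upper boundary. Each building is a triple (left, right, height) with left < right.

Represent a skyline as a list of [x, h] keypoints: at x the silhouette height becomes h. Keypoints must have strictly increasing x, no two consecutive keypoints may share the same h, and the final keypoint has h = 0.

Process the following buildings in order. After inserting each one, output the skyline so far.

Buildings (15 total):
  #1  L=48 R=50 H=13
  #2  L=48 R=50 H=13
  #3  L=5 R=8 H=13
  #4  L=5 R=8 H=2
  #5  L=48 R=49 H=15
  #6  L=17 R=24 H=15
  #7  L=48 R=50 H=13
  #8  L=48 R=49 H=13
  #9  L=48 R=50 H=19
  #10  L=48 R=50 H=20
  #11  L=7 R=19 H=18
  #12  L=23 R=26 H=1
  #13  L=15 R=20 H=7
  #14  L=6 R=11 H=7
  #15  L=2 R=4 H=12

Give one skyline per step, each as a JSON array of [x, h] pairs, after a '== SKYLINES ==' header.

== SKYLINES ==
[[48,13],[50,0]]
[[48,13],[50,0]]
[[5,13],[8,0],[48,13],[50,0]]
[[5,13],[8,0],[48,13],[50,0]]
[[5,13],[8,0],[48,15],[49,13],[50,0]]
[[5,13],[8,0],[17,15],[24,0],[48,15],[49,13],[50,0]]
[[5,13],[8,0],[17,15],[24,0],[48,15],[49,13],[50,0]]
[[5,13],[8,0],[17,15],[24,0],[48,15],[49,13],[50,0]]
[[5,13],[8,0],[17,15],[24,0],[48,19],[50,0]]
[[5,13],[8,0],[17,15],[24,0],[48,20],[50,0]]
[[5,13],[7,18],[19,15],[24,0],[48,20],[50,0]]
[[5,13],[7,18],[19,15],[24,1],[26,0],[48,20],[50,0]]
[[5,13],[7,18],[19,15],[24,1],[26,0],[48,20],[50,0]]
[[5,13],[7,18],[19,15],[24,1],[26,0],[48,20],[50,0]]
[[2,12],[4,0],[5,13],[7,18],[19,15],[24,1],[26,0],[48,20],[50,0]]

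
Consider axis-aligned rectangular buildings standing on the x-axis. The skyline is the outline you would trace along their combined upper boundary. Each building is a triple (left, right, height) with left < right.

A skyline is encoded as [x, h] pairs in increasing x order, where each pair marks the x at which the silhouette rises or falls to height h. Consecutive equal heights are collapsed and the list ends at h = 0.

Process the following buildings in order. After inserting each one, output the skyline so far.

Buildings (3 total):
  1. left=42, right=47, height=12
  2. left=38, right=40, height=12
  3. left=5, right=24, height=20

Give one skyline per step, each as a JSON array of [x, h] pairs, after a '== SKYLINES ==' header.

== SKYLINES ==
[[42,12],[47,0]]
[[38,12],[40,0],[42,12],[47,0]]
[[5,20],[24,0],[38,12],[40,0],[42,12],[47,0]]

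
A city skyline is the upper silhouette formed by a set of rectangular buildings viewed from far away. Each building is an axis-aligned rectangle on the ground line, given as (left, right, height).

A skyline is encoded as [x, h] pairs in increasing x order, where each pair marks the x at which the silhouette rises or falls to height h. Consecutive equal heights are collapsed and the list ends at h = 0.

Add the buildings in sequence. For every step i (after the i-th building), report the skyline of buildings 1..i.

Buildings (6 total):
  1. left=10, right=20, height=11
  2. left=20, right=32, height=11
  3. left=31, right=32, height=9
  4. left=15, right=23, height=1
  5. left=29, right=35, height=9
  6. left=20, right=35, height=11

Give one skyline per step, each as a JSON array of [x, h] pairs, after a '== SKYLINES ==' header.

== SKYLINES ==
[[10,11],[20,0]]
[[10,11],[32,0]]
[[10,11],[32,0]]
[[10,11],[32,0]]
[[10,11],[32,9],[35,0]]
[[10,11],[35,0]]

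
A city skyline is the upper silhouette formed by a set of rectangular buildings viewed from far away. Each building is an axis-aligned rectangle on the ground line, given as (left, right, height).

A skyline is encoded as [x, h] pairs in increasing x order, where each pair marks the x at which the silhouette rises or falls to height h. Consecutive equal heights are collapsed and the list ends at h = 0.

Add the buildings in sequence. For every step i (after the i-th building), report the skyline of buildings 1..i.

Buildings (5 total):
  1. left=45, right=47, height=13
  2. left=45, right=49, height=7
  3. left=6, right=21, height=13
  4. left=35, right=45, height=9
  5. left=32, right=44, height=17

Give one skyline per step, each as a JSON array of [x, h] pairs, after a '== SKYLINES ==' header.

== SKYLINES ==
[[45,13],[47,0]]
[[45,13],[47,7],[49,0]]
[[6,13],[21,0],[45,13],[47,7],[49,0]]
[[6,13],[21,0],[35,9],[45,13],[47,7],[49,0]]
[[6,13],[21,0],[32,17],[44,9],[45,13],[47,7],[49,0]]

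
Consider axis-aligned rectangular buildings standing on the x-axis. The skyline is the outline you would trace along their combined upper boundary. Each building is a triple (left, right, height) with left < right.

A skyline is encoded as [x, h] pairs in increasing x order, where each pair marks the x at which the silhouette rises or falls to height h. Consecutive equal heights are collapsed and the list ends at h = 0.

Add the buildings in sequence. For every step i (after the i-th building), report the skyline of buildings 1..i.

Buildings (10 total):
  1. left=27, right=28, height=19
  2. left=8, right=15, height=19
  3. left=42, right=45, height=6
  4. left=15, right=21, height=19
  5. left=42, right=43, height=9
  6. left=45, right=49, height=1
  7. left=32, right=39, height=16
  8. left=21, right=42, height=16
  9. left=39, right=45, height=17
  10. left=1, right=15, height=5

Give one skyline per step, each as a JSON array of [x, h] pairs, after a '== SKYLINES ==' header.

== SKYLINES ==
[[27,19],[28,0]]
[[8,19],[15,0],[27,19],[28,0]]
[[8,19],[15,0],[27,19],[28,0],[42,6],[45,0]]
[[8,19],[21,0],[27,19],[28,0],[42,6],[45,0]]
[[8,19],[21,0],[27,19],[28,0],[42,9],[43,6],[45,0]]
[[8,19],[21,0],[27,19],[28,0],[42,9],[43,6],[45,1],[49,0]]
[[8,19],[21,0],[27,19],[28,0],[32,16],[39,0],[42,9],[43,6],[45,1],[49,0]]
[[8,19],[21,16],[27,19],[28,16],[42,9],[43,6],[45,1],[49,0]]
[[8,19],[21,16],[27,19],[28,16],[39,17],[45,1],[49,0]]
[[1,5],[8,19],[21,16],[27,19],[28,16],[39,17],[45,1],[49,0]]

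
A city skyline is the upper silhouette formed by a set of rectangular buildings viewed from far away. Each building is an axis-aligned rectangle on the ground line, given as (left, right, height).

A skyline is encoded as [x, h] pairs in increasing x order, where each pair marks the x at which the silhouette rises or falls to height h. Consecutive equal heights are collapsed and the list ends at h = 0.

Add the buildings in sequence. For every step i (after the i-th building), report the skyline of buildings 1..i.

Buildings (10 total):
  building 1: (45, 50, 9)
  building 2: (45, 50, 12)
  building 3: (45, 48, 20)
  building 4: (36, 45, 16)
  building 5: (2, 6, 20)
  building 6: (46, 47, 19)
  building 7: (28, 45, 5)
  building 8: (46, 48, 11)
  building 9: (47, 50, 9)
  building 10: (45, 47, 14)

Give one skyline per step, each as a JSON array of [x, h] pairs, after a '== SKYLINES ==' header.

== SKYLINES ==
[[45,9],[50,0]]
[[45,12],[50,0]]
[[45,20],[48,12],[50,0]]
[[36,16],[45,20],[48,12],[50,0]]
[[2,20],[6,0],[36,16],[45,20],[48,12],[50,0]]
[[2,20],[6,0],[36,16],[45,20],[48,12],[50,0]]
[[2,20],[6,0],[28,5],[36,16],[45,20],[48,12],[50,0]]
[[2,20],[6,0],[28,5],[36,16],[45,20],[48,12],[50,0]]
[[2,20],[6,0],[28,5],[36,16],[45,20],[48,12],[50,0]]
[[2,20],[6,0],[28,5],[36,16],[45,20],[48,12],[50,0]]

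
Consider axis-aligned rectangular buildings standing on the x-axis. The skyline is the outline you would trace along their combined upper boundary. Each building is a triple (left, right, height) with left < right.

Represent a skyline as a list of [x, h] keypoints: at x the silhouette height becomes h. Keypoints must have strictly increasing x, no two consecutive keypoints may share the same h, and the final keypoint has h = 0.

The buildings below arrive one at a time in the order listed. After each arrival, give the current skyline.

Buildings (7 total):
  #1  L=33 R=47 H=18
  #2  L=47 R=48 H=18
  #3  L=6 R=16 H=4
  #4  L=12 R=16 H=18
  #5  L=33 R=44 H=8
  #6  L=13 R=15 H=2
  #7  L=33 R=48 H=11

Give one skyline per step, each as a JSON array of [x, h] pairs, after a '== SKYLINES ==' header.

== SKYLINES ==
[[33,18],[47,0]]
[[33,18],[48,0]]
[[6,4],[16,0],[33,18],[48,0]]
[[6,4],[12,18],[16,0],[33,18],[48,0]]
[[6,4],[12,18],[16,0],[33,18],[48,0]]
[[6,4],[12,18],[16,0],[33,18],[48,0]]
[[6,4],[12,18],[16,0],[33,18],[48,0]]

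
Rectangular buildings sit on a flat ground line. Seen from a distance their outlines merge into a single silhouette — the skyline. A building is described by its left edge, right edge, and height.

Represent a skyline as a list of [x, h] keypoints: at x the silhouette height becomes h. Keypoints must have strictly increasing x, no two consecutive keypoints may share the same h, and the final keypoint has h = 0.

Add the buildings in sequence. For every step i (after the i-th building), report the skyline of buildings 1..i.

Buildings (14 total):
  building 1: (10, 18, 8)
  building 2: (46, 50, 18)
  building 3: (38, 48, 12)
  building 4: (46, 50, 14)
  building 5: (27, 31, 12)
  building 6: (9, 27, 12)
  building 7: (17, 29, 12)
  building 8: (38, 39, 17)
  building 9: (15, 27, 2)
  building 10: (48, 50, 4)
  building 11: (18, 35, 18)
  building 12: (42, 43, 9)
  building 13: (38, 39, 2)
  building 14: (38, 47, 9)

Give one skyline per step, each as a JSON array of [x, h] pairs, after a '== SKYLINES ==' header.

== SKYLINES ==
[[10,8],[18,0]]
[[10,8],[18,0],[46,18],[50,0]]
[[10,8],[18,0],[38,12],[46,18],[50,0]]
[[10,8],[18,0],[38,12],[46,18],[50,0]]
[[10,8],[18,0],[27,12],[31,0],[38,12],[46,18],[50,0]]
[[9,12],[31,0],[38,12],[46,18],[50,0]]
[[9,12],[31,0],[38,12],[46,18],[50,0]]
[[9,12],[31,0],[38,17],[39,12],[46,18],[50,0]]
[[9,12],[31,0],[38,17],[39,12],[46,18],[50,0]]
[[9,12],[31,0],[38,17],[39,12],[46,18],[50,0]]
[[9,12],[18,18],[35,0],[38,17],[39,12],[46,18],[50,0]]
[[9,12],[18,18],[35,0],[38,17],[39,12],[46,18],[50,0]]
[[9,12],[18,18],[35,0],[38,17],[39,12],[46,18],[50,0]]
[[9,12],[18,18],[35,0],[38,17],[39,12],[46,18],[50,0]]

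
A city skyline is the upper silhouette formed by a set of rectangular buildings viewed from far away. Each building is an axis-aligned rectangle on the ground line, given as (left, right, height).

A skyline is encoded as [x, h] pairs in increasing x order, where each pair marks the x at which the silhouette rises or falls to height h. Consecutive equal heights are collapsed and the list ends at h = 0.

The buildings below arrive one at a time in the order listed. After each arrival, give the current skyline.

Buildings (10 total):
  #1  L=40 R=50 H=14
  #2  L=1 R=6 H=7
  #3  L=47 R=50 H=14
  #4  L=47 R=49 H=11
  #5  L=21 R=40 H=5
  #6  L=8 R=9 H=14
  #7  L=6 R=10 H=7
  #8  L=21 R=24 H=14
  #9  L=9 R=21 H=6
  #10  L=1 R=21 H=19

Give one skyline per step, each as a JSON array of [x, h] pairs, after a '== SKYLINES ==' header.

== SKYLINES ==
[[40,14],[50,0]]
[[1,7],[6,0],[40,14],[50,0]]
[[1,7],[6,0],[40,14],[50,0]]
[[1,7],[6,0],[40,14],[50,0]]
[[1,7],[6,0],[21,5],[40,14],[50,0]]
[[1,7],[6,0],[8,14],[9,0],[21,5],[40,14],[50,0]]
[[1,7],[8,14],[9,7],[10,0],[21,5],[40,14],[50,0]]
[[1,7],[8,14],[9,7],[10,0],[21,14],[24,5],[40,14],[50,0]]
[[1,7],[8,14],[9,7],[10,6],[21,14],[24,5],[40,14],[50,0]]
[[1,19],[21,14],[24,5],[40,14],[50,0]]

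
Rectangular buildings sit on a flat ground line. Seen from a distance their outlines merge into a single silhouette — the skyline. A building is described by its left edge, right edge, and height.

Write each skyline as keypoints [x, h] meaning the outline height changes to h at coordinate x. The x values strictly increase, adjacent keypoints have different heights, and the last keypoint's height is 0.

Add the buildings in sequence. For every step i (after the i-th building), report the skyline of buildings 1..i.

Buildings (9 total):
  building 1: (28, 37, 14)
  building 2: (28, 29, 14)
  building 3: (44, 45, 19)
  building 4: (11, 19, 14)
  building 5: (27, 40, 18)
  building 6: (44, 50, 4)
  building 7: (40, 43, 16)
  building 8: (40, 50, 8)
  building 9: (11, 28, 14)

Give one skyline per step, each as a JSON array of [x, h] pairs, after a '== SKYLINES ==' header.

== SKYLINES ==
[[28,14],[37,0]]
[[28,14],[37,0]]
[[28,14],[37,0],[44,19],[45,0]]
[[11,14],[19,0],[28,14],[37,0],[44,19],[45,0]]
[[11,14],[19,0],[27,18],[40,0],[44,19],[45,0]]
[[11,14],[19,0],[27,18],[40,0],[44,19],[45,4],[50,0]]
[[11,14],[19,0],[27,18],[40,16],[43,0],[44,19],[45,4],[50,0]]
[[11,14],[19,0],[27,18],[40,16],[43,8],[44,19],[45,8],[50,0]]
[[11,14],[27,18],[40,16],[43,8],[44,19],[45,8],[50,0]]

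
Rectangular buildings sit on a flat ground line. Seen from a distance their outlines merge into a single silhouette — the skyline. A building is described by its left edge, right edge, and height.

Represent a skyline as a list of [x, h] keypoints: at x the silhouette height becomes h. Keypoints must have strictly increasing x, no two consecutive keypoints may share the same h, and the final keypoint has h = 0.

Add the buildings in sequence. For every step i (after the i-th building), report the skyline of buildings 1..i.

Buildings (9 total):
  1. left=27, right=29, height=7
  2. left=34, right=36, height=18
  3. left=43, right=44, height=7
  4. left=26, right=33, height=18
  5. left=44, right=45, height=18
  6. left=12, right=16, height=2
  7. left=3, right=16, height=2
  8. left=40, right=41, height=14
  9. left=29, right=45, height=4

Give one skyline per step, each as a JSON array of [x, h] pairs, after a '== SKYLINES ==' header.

== SKYLINES ==
[[27,7],[29,0]]
[[27,7],[29,0],[34,18],[36,0]]
[[27,7],[29,0],[34,18],[36,0],[43,7],[44,0]]
[[26,18],[33,0],[34,18],[36,0],[43,7],[44,0]]
[[26,18],[33,0],[34,18],[36,0],[43,7],[44,18],[45,0]]
[[12,2],[16,0],[26,18],[33,0],[34,18],[36,0],[43,7],[44,18],[45,0]]
[[3,2],[16,0],[26,18],[33,0],[34,18],[36,0],[43,7],[44,18],[45,0]]
[[3,2],[16,0],[26,18],[33,0],[34,18],[36,0],[40,14],[41,0],[43,7],[44,18],[45,0]]
[[3,2],[16,0],[26,18],[33,4],[34,18],[36,4],[40,14],[41,4],[43,7],[44,18],[45,0]]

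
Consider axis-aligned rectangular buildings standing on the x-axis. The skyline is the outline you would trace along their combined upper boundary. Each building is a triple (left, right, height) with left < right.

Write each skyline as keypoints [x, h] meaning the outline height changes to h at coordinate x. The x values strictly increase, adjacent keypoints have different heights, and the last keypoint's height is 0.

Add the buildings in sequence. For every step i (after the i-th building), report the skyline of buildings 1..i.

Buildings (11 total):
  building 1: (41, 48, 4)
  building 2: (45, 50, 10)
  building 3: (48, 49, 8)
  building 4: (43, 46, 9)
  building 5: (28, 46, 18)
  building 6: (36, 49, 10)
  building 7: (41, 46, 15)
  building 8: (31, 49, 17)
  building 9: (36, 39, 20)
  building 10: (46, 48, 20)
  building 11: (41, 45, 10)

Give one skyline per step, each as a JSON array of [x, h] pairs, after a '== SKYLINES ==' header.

== SKYLINES ==
[[41,4],[48,0]]
[[41,4],[45,10],[50,0]]
[[41,4],[45,10],[50,0]]
[[41,4],[43,9],[45,10],[50,0]]
[[28,18],[46,10],[50,0]]
[[28,18],[46,10],[50,0]]
[[28,18],[46,10],[50,0]]
[[28,18],[46,17],[49,10],[50,0]]
[[28,18],[36,20],[39,18],[46,17],[49,10],[50,0]]
[[28,18],[36,20],[39,18],[46,20],[48,17],[49,10],[50,0]]
[[28,18],[36,20],[39,18],[46,20],[48,17],[49,10],[50,0]]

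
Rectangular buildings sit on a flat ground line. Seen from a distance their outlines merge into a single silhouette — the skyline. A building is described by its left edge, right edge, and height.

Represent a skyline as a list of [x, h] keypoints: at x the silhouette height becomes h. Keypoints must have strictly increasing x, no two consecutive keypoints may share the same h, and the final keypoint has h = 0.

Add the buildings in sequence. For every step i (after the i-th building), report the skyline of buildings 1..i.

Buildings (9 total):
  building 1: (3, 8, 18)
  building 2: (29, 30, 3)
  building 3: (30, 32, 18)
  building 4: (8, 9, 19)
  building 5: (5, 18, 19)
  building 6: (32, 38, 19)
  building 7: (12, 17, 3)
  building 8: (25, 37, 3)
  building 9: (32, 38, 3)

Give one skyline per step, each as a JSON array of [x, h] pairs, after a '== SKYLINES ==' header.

== SKYLINES ==
[[3,18],[8,0]]
[[3,18],[8,0],[29,3],[30,0]]
[[3,18],[8,0],[29,3],[30,18],[32,0]]
[[3,18],[8,19],[9,0],[29,3],[30,18],[32,0]]
[[3,18],[5,19],[18,0],[29,3],[30,18],[32,0]]
[[3,18],[5,19],[18,0],[29,3],[30,18],[32,19],[38,0]]
[[3,18],[5,19],[18,0],[29,3],[30,18],[32,19],[38,0]]
[[3,18],[5,19],[18,0],[25,3],[30,18],[32,19],[38,0]]
[[3,18],[5,19],[18,0],[25,3],[30,18],[32,19],[38,0]]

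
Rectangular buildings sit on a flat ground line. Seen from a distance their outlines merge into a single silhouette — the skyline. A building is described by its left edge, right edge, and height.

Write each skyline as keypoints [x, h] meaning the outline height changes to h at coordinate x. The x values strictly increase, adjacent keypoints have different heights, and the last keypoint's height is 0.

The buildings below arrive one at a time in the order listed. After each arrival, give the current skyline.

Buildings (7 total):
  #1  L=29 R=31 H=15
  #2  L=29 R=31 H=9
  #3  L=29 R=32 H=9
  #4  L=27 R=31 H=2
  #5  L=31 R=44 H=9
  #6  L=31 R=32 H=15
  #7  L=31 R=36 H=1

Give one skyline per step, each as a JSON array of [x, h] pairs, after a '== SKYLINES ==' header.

== SKYLINES ==
[[29,15],[31,0]]
[[29,15],[31,0]]
[[29,15],[31,9],[32,0]]
[[27,2],[29,15],[31,9],[32,0]]
[[27,2],[29,15],[31,9],[44,0]]
[[27,2],[29,15],[32,9],[44,0]]
[[27,2],[29,15],[32,9],[44,0]]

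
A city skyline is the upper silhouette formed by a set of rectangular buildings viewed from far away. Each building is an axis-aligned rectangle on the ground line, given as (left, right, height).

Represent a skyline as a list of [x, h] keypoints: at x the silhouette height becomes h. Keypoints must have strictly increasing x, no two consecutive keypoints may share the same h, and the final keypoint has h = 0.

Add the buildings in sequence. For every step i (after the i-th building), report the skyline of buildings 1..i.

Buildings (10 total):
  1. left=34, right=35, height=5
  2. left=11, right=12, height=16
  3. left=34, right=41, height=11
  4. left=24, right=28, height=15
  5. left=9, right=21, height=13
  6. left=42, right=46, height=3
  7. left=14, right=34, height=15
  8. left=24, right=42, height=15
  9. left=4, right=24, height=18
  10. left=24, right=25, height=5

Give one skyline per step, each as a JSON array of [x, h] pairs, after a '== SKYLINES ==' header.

== SKYLINES ==
[[34,5],[35,0]]
[[11,16],[12,0],[34,5],[35,0]]
[[11,16],[12,0],[34,11],[41,0]]
[[11,16],[12,0],[24,15],[28,0],[34,11],[41,0]]
[[9,13],[11,16],[12,13],[21,0],[24,15],[28,0],[34,11],[41,0]]
[[9,13],[11,16],[12,13],[21,0],[24,15],[28,0],[34,11],[41,0],[42,3],[46,0]]
[[9,13],[11,16],[12,13],[14,15],[34,11],[41,0],[42,3],[46,0]]
[[9,13],[11,16],[12,13],[14,15],[42,3],[46,0]]
[[4,18],[24,15],[42,3],[46,0]]
[[4,18],[24,15],[42,3],[46,0]]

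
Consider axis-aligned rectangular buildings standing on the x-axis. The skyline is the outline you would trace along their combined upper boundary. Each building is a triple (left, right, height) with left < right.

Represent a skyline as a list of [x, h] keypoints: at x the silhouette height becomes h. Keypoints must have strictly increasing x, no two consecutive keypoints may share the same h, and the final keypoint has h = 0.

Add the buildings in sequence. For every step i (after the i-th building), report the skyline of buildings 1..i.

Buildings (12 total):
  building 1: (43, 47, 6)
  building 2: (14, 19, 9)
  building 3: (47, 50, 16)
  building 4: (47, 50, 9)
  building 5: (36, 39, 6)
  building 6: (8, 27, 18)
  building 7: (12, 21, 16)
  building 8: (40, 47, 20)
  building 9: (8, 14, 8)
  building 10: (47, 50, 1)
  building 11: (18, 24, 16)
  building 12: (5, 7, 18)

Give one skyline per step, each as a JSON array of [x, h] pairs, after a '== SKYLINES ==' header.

== SKYLINES ==
[[43,6],[47,0]]
[[14,9],[19,0],[43,6],[47,0]]
[[14,9],[19,0],[43,6],[47,16],[50,0]]
[[14,9],[19,0],[43,6],[47,16],[50,0]]
[[14,9],[19,0],[36,6],[39,0],[43,6],[47,16],[50,0]]
[[8,18],[27,0],[36,6],[39,0],[43,6],[47,16],[50,0]]
[[8,18],[27,0],[36,6],[39,0],[43,6],[47,16],[50,0]]
[[8,18],[27,0],[36,6],[39,0],[40,20],[47,16],[50,0]]
[[8,18],[27,0],[36,6],[39,0],[40,20],[47,16],[50,0]]
[[8,18],[27,0],[36,6],[39,0],[40,20],[47,16],[50,0]]
[[8,18],[27,0],[36,6],[39,0],[40,20],[47,16],[50,0]]
[[5,18],[7,0],[8,18],[27,0],[36,6],[39,0],[40,20],[47,16],[50,0]]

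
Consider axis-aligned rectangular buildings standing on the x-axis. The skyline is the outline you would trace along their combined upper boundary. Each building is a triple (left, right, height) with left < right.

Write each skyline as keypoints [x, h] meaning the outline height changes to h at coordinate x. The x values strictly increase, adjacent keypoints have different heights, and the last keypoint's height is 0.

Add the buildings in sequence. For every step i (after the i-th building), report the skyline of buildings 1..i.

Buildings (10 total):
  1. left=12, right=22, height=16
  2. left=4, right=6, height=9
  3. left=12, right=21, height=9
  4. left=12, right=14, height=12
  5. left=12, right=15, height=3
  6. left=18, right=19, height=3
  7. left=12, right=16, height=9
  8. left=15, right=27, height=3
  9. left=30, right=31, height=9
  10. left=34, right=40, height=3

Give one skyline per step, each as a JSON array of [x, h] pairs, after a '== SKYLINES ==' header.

== SKYLINES ==
[[12,16],[22,0]]
[[4,9],[6,0],[12,16],[22,0]]
[[4,9],[6,0],[12,16],[22,0]]
[[4,9],[6,0],[12,16],[22,0]]
[[4,9],[6,0],[12,16],[22,0]]
[[4,9],[6,0],[12,16],[22,0]]
[[4,9],[6,0],[12,16],[22,0]]
[[4,9],[6,0],[12,16],[22,3],[27,0]]
[[4,9],[6,0],[12,16],[22,3],[27,0],[30,9],[31,0]]
[[4,9],[6,0],[12,16],[22,3],[27,0],[30,9],[31,0],[34,3],[40,0]]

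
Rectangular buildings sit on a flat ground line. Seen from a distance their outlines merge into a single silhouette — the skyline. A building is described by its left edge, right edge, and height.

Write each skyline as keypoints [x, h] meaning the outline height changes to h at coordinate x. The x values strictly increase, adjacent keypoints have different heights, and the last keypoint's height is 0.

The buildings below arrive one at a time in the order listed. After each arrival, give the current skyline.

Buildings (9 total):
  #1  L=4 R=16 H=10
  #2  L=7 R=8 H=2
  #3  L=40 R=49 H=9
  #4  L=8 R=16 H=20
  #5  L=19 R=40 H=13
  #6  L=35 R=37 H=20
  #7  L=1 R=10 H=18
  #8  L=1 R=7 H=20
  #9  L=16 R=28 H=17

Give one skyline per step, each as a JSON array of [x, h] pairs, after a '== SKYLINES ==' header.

== SKYLINES ==
[[4,10],[16,0]]
[[4,10],[16,0]]
[[4,10],[16,0],[40,9],[49,0]]
[[4,10],[8,20],[16,0],[40,9],[49,0]]
[[4,10],[8,20],[16,0],[19,13],[40,9],[49,0]]
[[4,10],[8,20],[16,0],[19,13],[35,20],[37,13],[40,9],[49,0]]
[[1,18],[8,20],[16,0],[19,13],[35,20],[37,13],[40,9],[49,0]]
[[1,20],[7,18],[8,20],[16,0],[19,13],[35,20],[37,13],[40,9],[49,0]]
[[1,20],[7,18],[8,20],[16,17],[28,13],[35,20],[37,13],[40,9],[49,0]]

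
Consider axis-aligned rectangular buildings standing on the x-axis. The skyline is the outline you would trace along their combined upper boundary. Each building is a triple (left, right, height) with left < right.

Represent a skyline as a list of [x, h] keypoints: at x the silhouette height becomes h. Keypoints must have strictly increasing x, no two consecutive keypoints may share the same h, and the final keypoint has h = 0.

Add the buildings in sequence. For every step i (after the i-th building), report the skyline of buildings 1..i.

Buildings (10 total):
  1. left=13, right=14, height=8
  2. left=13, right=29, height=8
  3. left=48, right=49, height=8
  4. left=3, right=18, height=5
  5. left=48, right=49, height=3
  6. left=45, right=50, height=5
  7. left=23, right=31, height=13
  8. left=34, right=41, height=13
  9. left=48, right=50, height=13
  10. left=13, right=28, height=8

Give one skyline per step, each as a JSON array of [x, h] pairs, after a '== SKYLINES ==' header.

== SKYLINES ==
[[13,8],[14,0]]
[[13,8],[29,0]]
[[13,8],[29,0],[48,8],[49,0]]
[[3,5],[13,8],[29,0],[48,8],[49,0]]
[[3,5],[13,8],[29,0],[48,8],[49,0]]
[[3,5],[13,8],[29,0],[45,5],[48,8],[49,5],[50,0]]
[[3,5],[13,8],[23,13],[31,0],[45,5],[48,8],[49,5],[50,0]]
[[3,5],[13,8],[23,13],[31,0],[34,13],[41,0],[45,5],[48,8],[49,5],[50,0]]
[[3,5],[13,8],[23,13],[31,0],[34,13],[41,0],[45,5],[48,13],[50,0]]
[[3,5],[13,8],[23,13],[31,0],[34,13],[41,0],[45,5],[48,13],[50,0]]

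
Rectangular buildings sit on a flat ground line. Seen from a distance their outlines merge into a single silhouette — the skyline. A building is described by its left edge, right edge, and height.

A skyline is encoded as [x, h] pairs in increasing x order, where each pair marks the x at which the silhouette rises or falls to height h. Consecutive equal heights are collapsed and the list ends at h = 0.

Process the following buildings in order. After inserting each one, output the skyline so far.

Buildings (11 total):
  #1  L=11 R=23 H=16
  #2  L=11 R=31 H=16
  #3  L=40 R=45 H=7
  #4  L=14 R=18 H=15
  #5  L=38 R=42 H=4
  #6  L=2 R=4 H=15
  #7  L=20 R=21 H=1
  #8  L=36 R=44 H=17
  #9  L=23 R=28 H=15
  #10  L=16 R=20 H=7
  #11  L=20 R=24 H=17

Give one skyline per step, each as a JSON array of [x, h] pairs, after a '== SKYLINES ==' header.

== SKYLINES ==
[[11,16],[23,0]]
[[11,16],[31,0]]
[[11,16],[31,0],[40,7],[45,0]]
[[11,16],[31,0],[40,7],[45,0]]
[[11,16],[31,0],[38,4],[40,7],[45,0]]
[[2,15],[4,0],[11,16],[31,0],[38,4],[40,7],[45,0]]
[[2,15],[4,0],[11,16],[31,0],[38,4],[40,7],[45,0]]
[[2,15],[4,0],[11,16],[31,0],[36,17],[44,7],[45,0]]
[[2,15],[4,0],[11,16],[31,0],[36,17],[44,7],[45,0]]
[[2,15],[4,0],[11,16],[31,0],[36,17],[44,7],[45,0]]
[[2,15],[4,0],[11,16],[20,17],[24,16],[31,0],[36,17],[44,7],[45,0]]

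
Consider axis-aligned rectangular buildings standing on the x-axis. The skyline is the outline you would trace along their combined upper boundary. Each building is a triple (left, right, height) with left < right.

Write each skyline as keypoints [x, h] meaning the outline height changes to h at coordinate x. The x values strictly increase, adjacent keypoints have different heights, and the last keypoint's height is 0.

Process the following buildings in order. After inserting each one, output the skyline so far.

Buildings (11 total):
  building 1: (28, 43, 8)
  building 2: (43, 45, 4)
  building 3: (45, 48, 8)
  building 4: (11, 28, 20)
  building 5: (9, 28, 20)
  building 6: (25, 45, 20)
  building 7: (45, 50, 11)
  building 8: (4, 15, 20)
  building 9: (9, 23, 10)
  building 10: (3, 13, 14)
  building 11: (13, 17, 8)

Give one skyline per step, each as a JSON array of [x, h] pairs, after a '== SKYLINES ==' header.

== SKYLINES ==
[[28,8],[43,0]]
[[28,8],[43,4],[45,0]]
[[28,8],[43,4],[45,8],[48,0]]
[[11,20],[28,8],[43,4],[45,8],[48,0]]
[[9,20],[28,8],[43,4],[45,8],[48,0]]
[[9,20],[45,8],[48,0]]
[[9,20],[45,11],[50,0]]
[[4,20],[45,11],[50,0]]
[[4,20],[45,11],[50,0]]
[[3,14],[4,20],[45,11],[50,0]]
[[3,14],[4,20],[45,11],[50,0]]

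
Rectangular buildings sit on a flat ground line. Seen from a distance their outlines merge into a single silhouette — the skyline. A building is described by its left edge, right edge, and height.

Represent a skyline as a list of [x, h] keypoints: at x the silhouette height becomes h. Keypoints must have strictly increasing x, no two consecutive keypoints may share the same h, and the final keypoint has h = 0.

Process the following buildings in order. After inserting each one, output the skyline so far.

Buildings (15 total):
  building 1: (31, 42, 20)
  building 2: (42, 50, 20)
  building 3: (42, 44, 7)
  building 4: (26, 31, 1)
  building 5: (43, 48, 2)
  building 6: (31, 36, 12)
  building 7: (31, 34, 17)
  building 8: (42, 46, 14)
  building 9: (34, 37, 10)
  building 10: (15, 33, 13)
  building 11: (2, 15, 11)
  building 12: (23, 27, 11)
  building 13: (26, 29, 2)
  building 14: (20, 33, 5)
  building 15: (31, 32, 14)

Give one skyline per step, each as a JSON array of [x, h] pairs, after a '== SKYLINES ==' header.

== SKYLINES ==
[[31,20],[42,0]]
[[31,20],[50,0]]
[[31,20],[50,0]]
[[26,1],[31,20],[50,0]]
[[26,1],[31,20],[50,0]]
[[26,1],[31,20],[50,0]]
[[26,1],[31,20],[50,0]]
[[26,1],[31,20],[50,0]]
[[26,1],[31,20],[50,0]]
[[15,13],[31,20],[50,0]]
[[2,11],[15,13],[31,20],[50,0]]
[[2,11],[15,13],[31,20],[50,0]]
[[2,11],[15,13],[31,20],[50,0]]
[[2,11],[15,13],[31,20],[50,0]]
[[2,11],[15,13],[31,20],[50,0]]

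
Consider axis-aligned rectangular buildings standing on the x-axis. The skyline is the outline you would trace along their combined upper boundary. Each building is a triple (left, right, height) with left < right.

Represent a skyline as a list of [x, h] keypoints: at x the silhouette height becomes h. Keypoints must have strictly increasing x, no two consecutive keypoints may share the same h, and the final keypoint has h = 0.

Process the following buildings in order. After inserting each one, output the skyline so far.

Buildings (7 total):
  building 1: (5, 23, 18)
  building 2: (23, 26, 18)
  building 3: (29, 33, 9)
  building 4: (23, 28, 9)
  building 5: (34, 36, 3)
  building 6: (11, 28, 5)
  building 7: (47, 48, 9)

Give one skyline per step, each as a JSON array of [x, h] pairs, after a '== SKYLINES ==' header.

== SKYLINES ==
[[5,18],[23,0]]
[[5,18],[26,0]]
[[5,18],[26,0],[29,9],[33,0]]
[[5,18],[26,9],[28,0],[29,9],[33,0]]
[[5,18],[26,9],[28,0],[29,9],[33,0],[34,3],[36,0]]
[[5,18],[26,9],[28,0],[29,9],[33,0],[34,3],[36,0]]
[[5,18],[26,9],[28,0],[29,9],[33,0],[34,3],[36,0],[47,9],[48,0]]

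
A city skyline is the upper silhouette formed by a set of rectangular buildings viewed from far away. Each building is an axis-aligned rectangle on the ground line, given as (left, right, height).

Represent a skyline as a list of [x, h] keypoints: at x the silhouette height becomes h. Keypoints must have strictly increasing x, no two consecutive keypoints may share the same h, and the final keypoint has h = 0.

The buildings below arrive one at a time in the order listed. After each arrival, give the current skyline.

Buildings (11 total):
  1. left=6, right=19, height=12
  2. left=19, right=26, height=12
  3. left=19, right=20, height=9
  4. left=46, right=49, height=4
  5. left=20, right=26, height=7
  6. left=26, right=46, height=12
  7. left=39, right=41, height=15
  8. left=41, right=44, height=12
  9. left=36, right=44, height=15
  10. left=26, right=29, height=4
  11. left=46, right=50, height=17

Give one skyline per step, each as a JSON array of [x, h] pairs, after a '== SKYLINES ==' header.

== SKYLINES ==
[[6,12],[19,0]]
[[6,12],[26,0]]
[[6,12],[26,0]]
[[6,12],[26,0],[46,4],[49,0]]
[[6,12],[26,0],[46,4],[49,0]]
[[6,12],[46,4],[49,0]]
[[6,12],[39,15],[41,12],[46,4],[49,0]]
[[6,12],[39,15],[41,12],[46,4],[49,0]]
[[6,12],[36,15],[44,12],[46,4],[49,0]]
[[6,12],[36,15],[44,12],[46,4],[49,0]]
[[6,12],[36,15],[44,12],[46,17],[50,0]]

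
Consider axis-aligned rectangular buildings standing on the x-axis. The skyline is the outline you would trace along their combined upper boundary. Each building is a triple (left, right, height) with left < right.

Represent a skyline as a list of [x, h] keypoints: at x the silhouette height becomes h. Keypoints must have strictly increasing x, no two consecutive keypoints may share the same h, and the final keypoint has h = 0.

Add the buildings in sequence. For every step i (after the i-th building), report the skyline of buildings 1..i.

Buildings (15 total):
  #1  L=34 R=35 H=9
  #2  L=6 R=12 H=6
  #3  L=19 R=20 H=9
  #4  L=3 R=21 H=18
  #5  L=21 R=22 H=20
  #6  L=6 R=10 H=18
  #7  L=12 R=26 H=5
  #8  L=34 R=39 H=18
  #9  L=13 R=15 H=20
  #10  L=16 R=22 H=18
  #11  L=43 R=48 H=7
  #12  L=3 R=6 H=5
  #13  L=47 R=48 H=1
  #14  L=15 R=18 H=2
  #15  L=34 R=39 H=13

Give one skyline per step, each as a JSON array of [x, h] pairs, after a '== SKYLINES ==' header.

== SKYLINES ==
[[34,9],[35,0]]
[[6,6],[12,0],[34,9],[35,0]]
[[6,6],[12,0],[19,9],[20,0],[34,9],[35,0]]
[[3,18],[21,0],[34,9],[35,0]]
[[3,18],[21,20],[22,0],[34,9],[35,0]]
[[3,18],[21,20],[22,0],[34,9],[35,0]]
[[3,18],[21,20],[22,5],[26,0],[34,9],[35,0]]
[[3,18],[21,20],[22,5],[26,0],[34,18],[39,0]]
[[3,18],[13,20],[15,18],[21,20],[22,5],[26,0],[34,18],[39,0]]
[[3,18],[13,20],[15,18],[21,20],[22,5],[26,0],[34,18],[39,0]]
[[3,18],[13,20],[15,18],[21,20],[22,5],[26,0],[34,18],[39,0],[43,7],[48,0]]
[[3,18],[13,20],[15,18],[21,20],[22,5],[26,0],[34,18],[39,0],[43,7],[48,0]]
[[3,18],[13,20],[15,18],[21,20],[22,5],[26,0],[34,18],[39,0],[43,7],[48,0]]
[[3,18],[13,20],[15,18],[21,20],[22,5],[26,0],[34,18],[39,0],[43,7],[48,0]]
[[3,18],[13,20],[15,18],[21,20],[22,5],[26,0],[34,18],[39,0],[43,7],[48,0]]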